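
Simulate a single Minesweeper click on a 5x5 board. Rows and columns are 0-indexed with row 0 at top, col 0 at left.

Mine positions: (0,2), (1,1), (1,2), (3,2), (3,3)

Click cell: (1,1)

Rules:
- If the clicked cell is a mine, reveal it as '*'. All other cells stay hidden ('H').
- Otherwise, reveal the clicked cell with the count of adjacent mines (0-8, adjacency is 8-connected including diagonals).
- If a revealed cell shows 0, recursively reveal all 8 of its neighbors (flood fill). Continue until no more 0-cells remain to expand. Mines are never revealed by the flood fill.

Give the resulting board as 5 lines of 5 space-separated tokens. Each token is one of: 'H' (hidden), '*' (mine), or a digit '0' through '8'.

H H H H H
H * H H H
H H H H H
H H H H H
H H H H H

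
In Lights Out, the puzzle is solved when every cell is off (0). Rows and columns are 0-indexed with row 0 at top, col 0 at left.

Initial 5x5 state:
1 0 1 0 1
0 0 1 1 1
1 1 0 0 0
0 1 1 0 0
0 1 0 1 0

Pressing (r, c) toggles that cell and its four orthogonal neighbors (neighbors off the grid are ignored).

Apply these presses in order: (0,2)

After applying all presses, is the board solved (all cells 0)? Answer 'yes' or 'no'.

After press 1 at (0,2):
1 1 0 1 1
0 0 0 1 1
1 1 0 0 0
0 1 1 0 0
0 1 0 1 0

Lights still on: 12

Answer: no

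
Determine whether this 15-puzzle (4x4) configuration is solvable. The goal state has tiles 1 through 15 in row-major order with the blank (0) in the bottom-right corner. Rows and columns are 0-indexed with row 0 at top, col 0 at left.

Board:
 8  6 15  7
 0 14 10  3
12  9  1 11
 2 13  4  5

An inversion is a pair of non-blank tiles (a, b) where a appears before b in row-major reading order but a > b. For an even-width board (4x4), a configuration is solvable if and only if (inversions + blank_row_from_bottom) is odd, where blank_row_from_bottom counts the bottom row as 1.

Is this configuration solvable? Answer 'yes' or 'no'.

Inversions: 62
Blank is in row 1 (0-indexed from top), which is row 3 counting from the bottom (bottom = 1).
62 + 3 = 65, which is odd, so the puzzle is solvable.

Answer: yes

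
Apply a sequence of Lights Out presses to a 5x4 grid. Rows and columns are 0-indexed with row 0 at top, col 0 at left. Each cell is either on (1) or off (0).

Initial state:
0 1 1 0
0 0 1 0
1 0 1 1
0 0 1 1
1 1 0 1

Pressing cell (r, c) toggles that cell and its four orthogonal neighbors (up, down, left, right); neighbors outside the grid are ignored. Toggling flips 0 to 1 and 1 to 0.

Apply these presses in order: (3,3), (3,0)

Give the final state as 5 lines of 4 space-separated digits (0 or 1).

Answer: 0 1 1 0
0 0 1 0
0 0 1 0
1 1 0 0
0 1 0 0

Derivation:
After press 1 at (3,3):
0 1 1 0
0 0 1 0
1 0 1 0
0 0 0 0
1 1 0 0

After press 2 at (3,0):
0 1 1 0
0 0 1 0
0 0 1 0
1 1 0 0
0 1 0 0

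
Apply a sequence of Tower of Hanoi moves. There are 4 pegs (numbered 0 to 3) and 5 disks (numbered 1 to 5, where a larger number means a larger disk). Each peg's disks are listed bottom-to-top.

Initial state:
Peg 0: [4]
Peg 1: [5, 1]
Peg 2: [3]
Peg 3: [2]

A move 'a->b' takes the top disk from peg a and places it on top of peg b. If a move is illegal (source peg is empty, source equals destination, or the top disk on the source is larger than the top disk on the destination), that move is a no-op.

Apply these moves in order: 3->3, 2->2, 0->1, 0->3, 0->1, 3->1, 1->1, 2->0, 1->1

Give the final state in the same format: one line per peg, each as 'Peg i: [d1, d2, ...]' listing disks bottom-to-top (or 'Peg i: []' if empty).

After move 1 (3->3):
Peg 0: [4]
Peg 1: [5, 1]
Peg 2: [3]
Peg 3: [2]

After move 2 (2->2):
Peg 0: [4]
Peg 1: [5, 1]
Peg 2: [3]
Peg 3: [2]

After move 3 (0->1):
Peg 0: [4]
Peg 1: [5, 1]
Peg 2: [3]
Peg 3: [2]

After move 4 (0->3):
Peg 0: [4]
Peg 1: [5, 1]
Peg 2: [3]
Peg 3: [2]

After move 5 (0->1):
Peg 0: [4]
Peg 1: [5, 1]
Peg 2: [3]
Peg 3: [2]

After move 6 (3->1):
Peg 0: [4]
Peg 1: [5, 1]
Peg 2: [3]
Peg 3: [2]

After move 7 (1->1):
Peg 0: [4]
Peg 1: [5, 1]
Peg 2: [3]
Peg 3: [2]

After move 8 (2->0):
Peg 0: [4, 3]
Peg 1: [5, 1]
Peg 2: []
Peg 3: [2]

After move 9 (1->1):
Peg 0: [4, 3]
Peg 1: [5, 1]
Peg 2: []
Peg 3: [2]

Answer: Peg 0: [4, 3]
Peg 1: [5, 1]
Peg 2: []
Peg 3: [2]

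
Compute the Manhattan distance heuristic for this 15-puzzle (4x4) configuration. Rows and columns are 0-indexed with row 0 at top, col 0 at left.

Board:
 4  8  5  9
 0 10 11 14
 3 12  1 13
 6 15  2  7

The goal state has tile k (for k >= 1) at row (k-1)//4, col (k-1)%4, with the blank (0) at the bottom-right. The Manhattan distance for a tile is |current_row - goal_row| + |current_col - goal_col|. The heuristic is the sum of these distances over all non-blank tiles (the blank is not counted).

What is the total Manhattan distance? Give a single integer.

Tile 4: (0,0)->(0,3) = 3
Tile 8: (0,1)->(1,3) = 3
Tile 5: (0,2)->(1,0) = 3
Tile 9: (0,3)->(2,0) = 5
Tile 10: (1,1)->(2,1) = 1
Tile 11: (1,2)->(2,2) = 1
Tile 14: (1,3)->(3,1) = 4
Tile 3: (2,0)->(0,2) = 4
Tile 12: (2,1)->(2,3) = 2
Tile 1: (2,2)->(0,0) = 4
Tile 13: (2,3)->(3,0) = 4
Tile 6: (3,0)->(1,1) = 3
Tile 15: (3,1)->(3,2) = 1
Tile 2: (3,2)->(0,1) = 4
Tile 7: (3,3)->(1,2) = 3
Sum: 3 + 3 + 3 + 5 + 1 + 1 + 4 + 4 + 2 + 4 + 4 + 3 + 1 + 4 + 3 = 45

Answer: 45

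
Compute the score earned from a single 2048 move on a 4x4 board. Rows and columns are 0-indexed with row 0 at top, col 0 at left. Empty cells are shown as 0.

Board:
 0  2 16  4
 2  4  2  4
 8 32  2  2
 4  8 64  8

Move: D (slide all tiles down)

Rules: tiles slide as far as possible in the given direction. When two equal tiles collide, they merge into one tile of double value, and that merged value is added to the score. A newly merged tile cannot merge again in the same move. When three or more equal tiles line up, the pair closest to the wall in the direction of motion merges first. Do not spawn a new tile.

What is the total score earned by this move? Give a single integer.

Answer: 12

Derivation:
Slide down:
col 0: [0, 2, 8, 4] -> [0, 2, 8, 4]  score +0 (running 0)
col 1: [2, 4, 32, 8] -> [2, 4, 32, 8]  score +0 (running 0)
col 2: [16, 2, 2, 64] -> [0, 16, 4, 64]  score +4 (running 4)
col 3: [4, 4, 2, 8] -> [0, 8, 2, 8]  score +8 (running 12)
Board after move:
 0  2  0  0
 2  4 16  8
 8 32  4  2
 4  8 64  8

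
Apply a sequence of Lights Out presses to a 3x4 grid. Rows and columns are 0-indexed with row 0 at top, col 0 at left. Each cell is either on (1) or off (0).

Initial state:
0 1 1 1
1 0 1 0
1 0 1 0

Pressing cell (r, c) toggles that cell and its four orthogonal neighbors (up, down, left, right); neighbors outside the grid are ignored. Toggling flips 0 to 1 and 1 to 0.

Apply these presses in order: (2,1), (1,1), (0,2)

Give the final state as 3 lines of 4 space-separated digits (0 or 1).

After press 1 at (2,1):
0 1 1 1
1 1 1 0
0 1 0 0

After press 2 at (1,1):
0 0 1 1
0 0 0 0
0 0 0 0

After press 3 at (0,2):
0 1 0 0
0 0 1 0
0 0 0 0

Answer: 0 1 0 0
0 0 1 0
0 0 0 0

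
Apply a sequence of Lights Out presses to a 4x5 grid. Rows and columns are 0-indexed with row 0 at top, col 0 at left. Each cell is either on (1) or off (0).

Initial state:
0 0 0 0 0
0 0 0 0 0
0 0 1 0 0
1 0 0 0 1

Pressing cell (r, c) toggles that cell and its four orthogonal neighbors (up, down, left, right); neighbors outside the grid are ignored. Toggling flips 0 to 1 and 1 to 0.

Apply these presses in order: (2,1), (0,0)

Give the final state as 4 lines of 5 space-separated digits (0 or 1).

After press 1 at (2,1):
0 0 0 0 0
0 1 0 0 0
1 1 0 0 0
1 1 0 0 1

After press 2 at (0,0):
1 1 0 0 0
1 1 0 0 0
1 1 0 0 0
1 1 0 0 1

Answer: 1 1 0 0 0
1 1 0 0 0
1 1 0 0 0
1 1 0 0 1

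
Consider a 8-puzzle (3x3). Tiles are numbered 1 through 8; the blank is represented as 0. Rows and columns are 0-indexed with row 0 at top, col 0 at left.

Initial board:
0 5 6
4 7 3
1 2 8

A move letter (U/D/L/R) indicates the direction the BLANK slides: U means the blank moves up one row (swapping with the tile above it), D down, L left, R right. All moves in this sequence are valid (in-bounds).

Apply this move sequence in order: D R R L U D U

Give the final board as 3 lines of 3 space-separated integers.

After move 1 (D):
4 5 6
0 7 3
1 2 8

After move 2 (R):
4 5 6
7 0 3
1 2 8

After move 3 (R):
4 5 6
7 3 0
1 2 8

After move 4 (L):
4 5 6
7 0 3
1 2 8

After move 5 (U):
4 0 6
7 5 3
1 2 8

After move 6 (D):
4 5 6
7 0 3
1 2 8

After move 7 (U):
4 0 6
7 5 3
1 2 8

Answer: 4 0 6
7 5 3
1 2 8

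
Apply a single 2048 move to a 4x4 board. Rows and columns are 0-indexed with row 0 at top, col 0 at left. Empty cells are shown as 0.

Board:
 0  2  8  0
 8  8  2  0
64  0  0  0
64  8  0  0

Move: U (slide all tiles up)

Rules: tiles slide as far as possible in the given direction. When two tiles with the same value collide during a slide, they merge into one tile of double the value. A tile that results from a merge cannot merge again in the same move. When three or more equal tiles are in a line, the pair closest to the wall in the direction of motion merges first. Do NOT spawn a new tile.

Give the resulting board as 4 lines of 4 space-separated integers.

Slide up:
col 0: [0, 8, 64, 64] -> [8, 128, 0, 0]
col 1: [2, 8, 0, 8] -> [2, 16, 0, 0]
col 2: [8, 2, 0, 0] -> [8, 2, 0, 0]
col 3: [0, 0, 0, 0] -> [0, 0, 0, 0]

Answer:   8   2   8   0
128  16   2   0
  0   0   0   0
  0   0   0   0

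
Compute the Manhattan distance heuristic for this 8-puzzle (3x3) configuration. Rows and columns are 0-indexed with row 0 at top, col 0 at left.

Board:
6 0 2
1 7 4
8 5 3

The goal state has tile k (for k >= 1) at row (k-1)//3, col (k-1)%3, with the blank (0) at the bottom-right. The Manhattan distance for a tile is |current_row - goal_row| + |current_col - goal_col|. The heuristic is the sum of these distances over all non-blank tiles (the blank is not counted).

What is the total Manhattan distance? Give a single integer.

Tile 6: at (0,0), goal (1,2), distance |0-1|+|0-2| = 3
Tile 2: at (0,2), goal (0,1), distance |0-0|+|2-1| = 1
Tile 1: at (1,0), goal (0,0), distance |1-0|+|0-0| = 1
Tile 7: at (1,1), goal (2,0), distance |1-2|+|1-0| = 2
Tile 4: at (1,2), goal (1,0), distance |1-1|+|2-0| = 2
Tile 8: at (2,0), goal (2,1), distance |2-2|+|0-1| = 1
Tile 5: at (2,1), goal (1,1), distance |2-1|+|1-1| = 1
Tile 3: at (2,2), goal (0,2), distance |2-0|+|2-2| = 2
Sum: 3 + 1 + 1 + 2 + 2 + 1 + 1 + 2 = 13

Answer: 13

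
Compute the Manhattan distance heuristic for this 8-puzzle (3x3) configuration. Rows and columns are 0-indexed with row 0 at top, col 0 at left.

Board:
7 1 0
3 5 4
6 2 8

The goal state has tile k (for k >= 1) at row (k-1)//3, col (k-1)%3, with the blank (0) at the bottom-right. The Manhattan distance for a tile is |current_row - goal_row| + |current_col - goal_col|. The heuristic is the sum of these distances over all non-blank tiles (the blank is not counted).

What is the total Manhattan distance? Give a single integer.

Answer: 14

Derivation:
Tile 7: (0,0)->(2,0) = 2
Tile 1: (0,1)->(0,0) = 1
Tile 3: (1,0)->(0,2) = 3
Tile 5: (1,1)->(1,1) = 0
Tile 4: (1,2)->(1,0) = 2
Tile 6: (2,0)->(1,2) = 3
Tile 2: (2,1)->(0,1) = 2
Tile 8: (2,2)->(2,1) = 1
Sum: 2 + 1 + 3 + 0 + 2 + 3 + 2 + 1 = 14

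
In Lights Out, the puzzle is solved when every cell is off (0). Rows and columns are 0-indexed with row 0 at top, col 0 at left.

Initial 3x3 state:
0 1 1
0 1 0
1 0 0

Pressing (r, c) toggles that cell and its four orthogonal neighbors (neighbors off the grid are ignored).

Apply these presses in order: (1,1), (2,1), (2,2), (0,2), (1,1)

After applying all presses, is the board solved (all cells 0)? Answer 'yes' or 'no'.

Answer: yes

Derivation:
After press 1 at (1,1):
0 0 1
1 0 1
1 1 0

After press 2 at (2,1):
0 0 1
1 1 1
0 0 1

After press 3 at (2,2):
0 0 1
1 1 0
0 1 0

After press 4 at (0,2):
0 1 0
1 1 1
0 1 0

After press 5 at (1,1):
0 0 0
0 0 0
0 0 0

Lights still on: 0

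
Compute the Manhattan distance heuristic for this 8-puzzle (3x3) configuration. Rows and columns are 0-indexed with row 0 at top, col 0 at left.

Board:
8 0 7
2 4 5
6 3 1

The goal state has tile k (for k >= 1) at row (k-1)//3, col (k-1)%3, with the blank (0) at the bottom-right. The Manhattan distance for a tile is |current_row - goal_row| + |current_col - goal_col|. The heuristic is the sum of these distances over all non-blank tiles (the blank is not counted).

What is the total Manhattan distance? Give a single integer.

Tile 8: (0,0)->(2,1) = 3
Tile 7: (0,2)->(2,0) = 4
Tile 2: (1,0)->(0,1) = 2
Tile 4: (1,1)->(1,0) = 1
Tile 5: (1,2)->(1,1) = 1
Tile 6: (2,0)->(1,2) = 3
Tile 3: (2,1)->(0,2) = 3
Tile 1: (2,2)->(0,0) = 4
Sum: 3 + 4 + 2 + 1 + 1 + 3 + 3 + 4 = 21

Answer: 21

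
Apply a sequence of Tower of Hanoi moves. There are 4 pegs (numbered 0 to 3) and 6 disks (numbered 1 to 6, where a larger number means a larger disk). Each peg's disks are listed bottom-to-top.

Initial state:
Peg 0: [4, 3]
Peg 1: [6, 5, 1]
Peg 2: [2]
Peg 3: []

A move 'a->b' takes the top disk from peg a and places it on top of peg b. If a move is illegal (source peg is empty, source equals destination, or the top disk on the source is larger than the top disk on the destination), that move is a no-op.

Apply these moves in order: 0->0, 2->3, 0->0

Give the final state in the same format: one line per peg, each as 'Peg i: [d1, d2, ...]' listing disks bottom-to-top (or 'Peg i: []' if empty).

Answer: Peg 0: [4, 3]
Peg 1: [6, 5, 1]
Peg 2: []
Peg 3: [2]

Derivation:
After move 1 (0->0):
Peg 0: [4, 3]
Peg 1: [6, 5, 1]
Peg 2: [2]
Peg 3: []

After move 2 (2->3):
Peg 0: [4, 3]
Peg 1: [6, 5, 1]
Peg 2: []
Peg 3: [2]

After move 3 (0->0):
Peg 0: [4, 3]
Peg 1: [6, 5, 1]
Peg 2: []
Peg 3: [2]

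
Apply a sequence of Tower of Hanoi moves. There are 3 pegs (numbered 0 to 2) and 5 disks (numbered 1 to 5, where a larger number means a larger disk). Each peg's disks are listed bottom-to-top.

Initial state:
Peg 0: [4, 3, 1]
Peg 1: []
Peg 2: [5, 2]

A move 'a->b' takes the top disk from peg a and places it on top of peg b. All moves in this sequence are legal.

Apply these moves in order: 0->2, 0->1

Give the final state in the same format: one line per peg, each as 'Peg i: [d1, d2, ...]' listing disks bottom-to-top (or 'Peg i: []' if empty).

Answer: Peg 0: [4]
Peg 1: [3]
Peg 2: [5, 2, 1]

Derivation:
After move 1 (0->2):
Peg 0: [4, 3]
Peg 1: []
Peg 2: [5, 2, 1]

After move 2 (0->1):
Peg 0: [4]
Peg 1: [3]
Peg 2: [5, 2, 1]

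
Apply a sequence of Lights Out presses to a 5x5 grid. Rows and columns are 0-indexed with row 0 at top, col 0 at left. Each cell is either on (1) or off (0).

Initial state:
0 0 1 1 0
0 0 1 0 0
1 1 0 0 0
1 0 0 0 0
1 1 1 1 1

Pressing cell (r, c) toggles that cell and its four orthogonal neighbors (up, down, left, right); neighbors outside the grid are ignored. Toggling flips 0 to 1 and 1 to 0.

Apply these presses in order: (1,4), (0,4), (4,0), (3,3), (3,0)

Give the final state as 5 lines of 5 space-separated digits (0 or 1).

After press 1 at (1,4):
0 0 1 1 1
0 0 1 1 1
1 1 0 0 1
1 0 0 0 0
1 1 1 1 1

After press 2 at (0,4):
0 0 1 0 0
0 0 1 1 0
1 1 0 0 1
1 0 0 0 0
1 1 1 1 1

After press 3 at (4,0):
0 0 1 0 0
0 0 1 1 0
1 1 0 0 1
0 0 0 0 0
0 0 1 1 1

After press 4 at (3,3):
0 0 1 0 0
0 0 1 1 0
1 1 0 1 1
0 0 1 1 1
0 0 1 0 1

After press 5 at (3,0):
0 0 1 0 0
0 0 1 1 0
0 1 0 1 1
1 1 1 1 1
1 0 1 0 1

Answer: 0 0 1 0 0
0 0 1 1 0
0 1 0 1 1
1 1 1 1 1
1 0 1 0 1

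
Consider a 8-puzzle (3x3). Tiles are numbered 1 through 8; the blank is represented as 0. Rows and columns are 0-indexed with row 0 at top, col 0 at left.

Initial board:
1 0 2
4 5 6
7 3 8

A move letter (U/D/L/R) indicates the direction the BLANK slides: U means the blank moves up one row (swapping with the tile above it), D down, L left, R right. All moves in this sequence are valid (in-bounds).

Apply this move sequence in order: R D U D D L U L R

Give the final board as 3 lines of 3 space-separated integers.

Answer: 1 2 6
4 0 8
7 5 3

Derivation:
After move 1 (R):
1 2 0
4 5 6
7 3 8

After move 2 (D):
1 2 6
4 5 0
7 3 8

After move 3 (U):
1 2 0
4 5 6
7 3 8

After move 4 (D):
1 2 6
4 5 0
7 3 8

After move 5 (D):
1 2 6
4 5 8
7 3 0

After move 6 (L):
1 2 6
4 5 8
7 0 3

After move 7 (U):
1 2 6
4 0 8
7 5 3

After move 8 (L):
1 2 6
0 4 8
7 5 3

After move 9 (R):
1 2 6
4 0 8
7 5 3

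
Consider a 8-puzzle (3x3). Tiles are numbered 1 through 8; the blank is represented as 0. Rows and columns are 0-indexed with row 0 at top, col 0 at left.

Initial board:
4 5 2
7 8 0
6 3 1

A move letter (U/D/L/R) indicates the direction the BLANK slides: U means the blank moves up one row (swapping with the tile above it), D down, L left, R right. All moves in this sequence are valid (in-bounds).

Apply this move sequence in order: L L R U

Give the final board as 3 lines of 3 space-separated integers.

After move 1 (L):
4 5 2
7 0 8
6 3 1

After move 2 (L):
4 5 2
0 7 8
6 3 1

After move 3 (R):
4 5 2
7 0 8
6 3 1

After move 4 (U):
4 0 2
7 5 8
6 3 1

Answer: 4 0 2
7 5 8
6 3 1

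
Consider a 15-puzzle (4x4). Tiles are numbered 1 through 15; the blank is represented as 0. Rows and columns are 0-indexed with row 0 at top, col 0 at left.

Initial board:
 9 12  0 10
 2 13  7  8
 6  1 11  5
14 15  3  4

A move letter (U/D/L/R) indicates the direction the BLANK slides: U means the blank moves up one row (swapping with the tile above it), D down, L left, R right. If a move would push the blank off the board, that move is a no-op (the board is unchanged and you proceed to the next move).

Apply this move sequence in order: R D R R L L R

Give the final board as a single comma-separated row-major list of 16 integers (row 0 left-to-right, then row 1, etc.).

After move 1 (R):
 9 12 10  0
 2 13  7  8
 6  1 11  5
14 15  3  4

After move 2 (D):
 9 12 10  8
 2 13  7  0
 6  1 11  5
14 15  3  4

After move 3 (R):
 9 12 10  8
 2 13  7  0
 6  1 11  5
14 15  3  4

After move 4 (R):
 9 12 10  8
 2 13  7  0
 6  1 11  5
14 15  3  4

After move 5 (L):
 9 12 10  8
 2 13  0  7
 6  1 11  5
14 15  3  4

After move 6 (L):
 9 12 10  8
 2  0 13  7
 6  1 11  5
14 15  3  4

After move 7 (R):
 9 12 10  8
 2 13  0  7
 6  1 11  5
14 15  3  4

Answer: 9, 12, 10, 8, 2, 13, 0, 7, 6, 1, 11, 5, 14, 15, 3, 4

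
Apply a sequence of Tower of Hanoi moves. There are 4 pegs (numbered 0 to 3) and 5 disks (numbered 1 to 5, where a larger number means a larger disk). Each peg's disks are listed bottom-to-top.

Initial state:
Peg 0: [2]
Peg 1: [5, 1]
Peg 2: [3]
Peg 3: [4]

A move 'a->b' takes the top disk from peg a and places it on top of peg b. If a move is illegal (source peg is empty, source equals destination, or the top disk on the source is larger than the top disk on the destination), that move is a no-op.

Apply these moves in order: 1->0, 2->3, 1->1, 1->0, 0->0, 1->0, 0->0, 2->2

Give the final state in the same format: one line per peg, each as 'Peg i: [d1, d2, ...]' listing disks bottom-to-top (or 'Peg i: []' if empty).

After move 1 (1->0):
Peg 0: [2, 1]
Peg 1: [5]
Peg 2: [3]
Peg 3: [4]

After move 2 (2->3):
Peg 0: [2, 1]
Peg 1: [5]
Peg 2: []
Peg 3: [4, 3]

After move 3 (1->1):
Peg 0: [2, 1]
Peg 1: [5]
Peg 2: []
Peg 3: [4, 3]

After move 4 (1->0):
Peg 0: [2, 1]
Peg 1: [5]
Peg 2: []
Peg 3: [4, 3]

After move 5 (0->0):
Peg 0: [2, 1]
Peg 1: [5]
Peg 2: []
Peg 3: [4, 3]

After move 6 (1->0):
Peg 0: [2, 1]
Peg 1: [5]
Peg 2: []
Peg 3: [4, 3]

After move 7 (0->0):
Peg 0: [2, 1]
Peg 1: [5]
Peg 2: []
Peg 3: [4, 3]

After move 8 (2->2):
Peg 0: [2, 1]
Peg 1: [5]
Peg 2: []
Peg 3: [4, 3]

Answer: Peg 0: [2, 1]
Peg 1: [5]
Peg 2: []
Peg 3: [4, 3]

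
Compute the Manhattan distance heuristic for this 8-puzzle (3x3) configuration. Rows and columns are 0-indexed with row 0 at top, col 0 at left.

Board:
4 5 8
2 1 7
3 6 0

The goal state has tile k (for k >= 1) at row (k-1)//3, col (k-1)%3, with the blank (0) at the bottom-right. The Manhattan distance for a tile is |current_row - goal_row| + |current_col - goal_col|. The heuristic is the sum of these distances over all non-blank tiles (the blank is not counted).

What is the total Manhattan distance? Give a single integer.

Answer: 18

Derivation:
Tile 4: at (0,0), goal (1,0), distance |0-1|+|0-0| = 1
Tile 5: at (0,1), goal (1,1), distance |0-1|+|1-1| = 1
Tile 8: at (0,2), goal (2,1), distance |0-2|+|2-1| = 3
Tile 2: at (1,0), goal (0,1), distance |1-0|+|0-1| = 2
Tile 1: at (1,1), goal (0,0), distance |1-0|+|1-0| = 2
Tile 7: at (1,2), goal (2,0), distance |1-2|+|2-0| = 3
Tile 3: at (2,0), goal (0,2), distance |2-0|+|0-2| = 4
Tile 6: at (2,1), goal (1,2), distance |2-1|+|1-2| = 2
Sum: 1 + 1 + 3 + 2 + 2 + 3 + 4 + 2 = 18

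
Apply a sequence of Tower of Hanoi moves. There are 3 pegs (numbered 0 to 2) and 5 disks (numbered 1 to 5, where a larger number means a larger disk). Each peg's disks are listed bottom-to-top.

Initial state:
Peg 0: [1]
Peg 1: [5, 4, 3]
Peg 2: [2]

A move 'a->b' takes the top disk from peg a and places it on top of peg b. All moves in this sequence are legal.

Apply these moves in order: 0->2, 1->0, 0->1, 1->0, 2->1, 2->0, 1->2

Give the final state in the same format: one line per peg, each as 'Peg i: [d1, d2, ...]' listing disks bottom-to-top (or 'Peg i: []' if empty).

Answer: Peg 0: [3, 2]
Peg 1: [5, 4]
Peg 2: [1]

Derivation:
After move 1 (0->2):
Peg 0: []
Peg 1: [5, 4, 3]
Peg 2: [2, 1]

After move 2 (1->0):
Peg 0: [3]
Peg 1: [5, 4]
Peg 2: [2, 1]

After move 3 (0->1):
Peg 0: []
Peg 1: [5, 4, 3]
Peg 2: [2, 1]

After move 4 (1->0):
Peg 0: [3]
Peg 1: [5, 4]
Peg 2: [2, 1]

After move 5 (2->1):
Peg 0: [3]
Peg 1: [5, 4, 1]
Peg 2: [2]

After move 6 (2->0):
Peg 0: [3, 2]
Peg 1: [5, 4, 1]
Peg 2: []

After move 7 (1->2):
Peg 0: [3, 2]
Peg 1: [5, 4]
Peg 2: [1]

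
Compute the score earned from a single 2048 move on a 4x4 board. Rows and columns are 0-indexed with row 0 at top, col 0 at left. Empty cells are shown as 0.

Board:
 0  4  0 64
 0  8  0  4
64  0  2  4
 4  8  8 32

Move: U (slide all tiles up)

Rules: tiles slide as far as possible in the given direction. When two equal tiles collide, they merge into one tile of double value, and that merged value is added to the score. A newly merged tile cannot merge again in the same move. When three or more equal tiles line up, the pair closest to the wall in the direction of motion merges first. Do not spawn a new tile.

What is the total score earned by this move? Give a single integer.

Slide up:
col 0: [0, 0, 64, 4] -> [64, 4, 0, 0]  score +0 (running 0)
col 1: [4, 8, 0, 8] -> [4, 16, 0, 0]  score +16 (running 16)
col 2: [0, 0, 2, 8] -> [2, 8, 0, 0]  score +0 (running 16)
col 3: [64, 4, 4, 32] -> [64, 8, 32, 0]  score +8 (running 24)
Board after move:
64  4  2 64
 4 16  8  8
 0  0  0 32
 0  0  0  0

Answer: 24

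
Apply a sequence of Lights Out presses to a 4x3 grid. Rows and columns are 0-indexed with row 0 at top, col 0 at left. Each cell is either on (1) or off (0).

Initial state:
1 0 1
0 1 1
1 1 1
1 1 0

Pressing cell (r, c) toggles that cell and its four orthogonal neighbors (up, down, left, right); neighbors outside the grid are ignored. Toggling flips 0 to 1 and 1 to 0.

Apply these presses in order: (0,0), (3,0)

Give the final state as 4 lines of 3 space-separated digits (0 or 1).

After press 1 at (0,0):
0 1 1
1 1 1
1 1 1
1 1 0

After press 2 at (3,0):
0 1 1
1 1 1
0 1 1
0 0 0

Answer: 0 1 1
1 1 1
0 1 1
0 0 0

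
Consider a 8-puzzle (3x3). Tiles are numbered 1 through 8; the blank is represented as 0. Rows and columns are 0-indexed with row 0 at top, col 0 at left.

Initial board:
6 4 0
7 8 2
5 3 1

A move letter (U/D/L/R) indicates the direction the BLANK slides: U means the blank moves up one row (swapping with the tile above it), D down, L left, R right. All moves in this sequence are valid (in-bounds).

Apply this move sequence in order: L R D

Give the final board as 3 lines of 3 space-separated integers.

Answer: 6 4 2
7 8 0
5 3 1

Derivation:
After move 1 (L):
6 0 4
7 8 2
5 3 1

After move 2 (R):
6 4 0
7 8 2
5 3 1

After move 3 (D):
6 4 2
7 8 0
5 3 1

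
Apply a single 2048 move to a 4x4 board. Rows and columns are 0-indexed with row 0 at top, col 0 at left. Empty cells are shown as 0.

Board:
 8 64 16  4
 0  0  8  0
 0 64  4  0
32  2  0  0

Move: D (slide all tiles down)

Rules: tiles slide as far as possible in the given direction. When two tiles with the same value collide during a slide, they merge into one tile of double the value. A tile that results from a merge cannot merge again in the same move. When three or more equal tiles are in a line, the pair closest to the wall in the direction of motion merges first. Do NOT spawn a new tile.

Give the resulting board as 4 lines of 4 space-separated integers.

Answer:   0   0   0   0
  0   0  16   0
  8 128   8   0
 32   2   4   4

Derivation:
Slide down:
col 0: [8, 0, 0, 32] -> [0, 0, 8, 32]
col 1: [64, 0, 64, 2] -> [0, 0, 128, 2]
col 2: [16, 8, 4, 0] -> [0, 16, 8, 4]
col 3: [4, 0, 0, 0] -> [0, 0, 0, 4]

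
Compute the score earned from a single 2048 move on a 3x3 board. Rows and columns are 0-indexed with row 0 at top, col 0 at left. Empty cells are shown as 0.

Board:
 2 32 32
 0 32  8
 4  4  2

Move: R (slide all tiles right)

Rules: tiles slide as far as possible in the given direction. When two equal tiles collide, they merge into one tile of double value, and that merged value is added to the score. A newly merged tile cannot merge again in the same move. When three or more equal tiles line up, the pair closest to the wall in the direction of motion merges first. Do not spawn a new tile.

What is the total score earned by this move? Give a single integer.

Slide right:
row 0: [2, 32, 32] -> [0, 2, 64]  score +64 (running 64)
row 1: [0, 32, 8] -> [0, 32, 8]  score +0 (running 64)
row 2: [4, 4, 2] -> [0, 8, 2]  score +8 (running 72)
Board after move:
 0  2 64
 0 32  8
 0  8  2

Answer: 72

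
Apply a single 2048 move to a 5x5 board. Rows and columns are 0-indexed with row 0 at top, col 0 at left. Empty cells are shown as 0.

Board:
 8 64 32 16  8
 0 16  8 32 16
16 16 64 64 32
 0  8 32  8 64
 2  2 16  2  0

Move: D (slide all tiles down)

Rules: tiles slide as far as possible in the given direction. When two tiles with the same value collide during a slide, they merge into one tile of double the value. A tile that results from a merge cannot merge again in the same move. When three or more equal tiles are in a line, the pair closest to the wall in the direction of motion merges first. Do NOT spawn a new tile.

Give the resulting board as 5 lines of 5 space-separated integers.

Answer:  0  0 32 16  0
 0 64  8 32  8
 8 32 64 64 16
16  8 32  8 32
 2  2 16  2 64

Derivation:
Slide down:
col 0: [8, 0, 16, 0, 2] -> [0, 0, 8, 16, 2]
col 1: [64, 16, 16, 8, 2] -> [0, 64, 32, 8, 2]
col 2: [32, 8, 64, 32, 16] -> [32, 8, 64, 32, 16]
col 3: [16, 32, 64, 8, 2] -> [16, 32, 64, 8, 2]
col 4: [8, 16, 32, 64, 0] -> [0, 8, 16, 32, 64]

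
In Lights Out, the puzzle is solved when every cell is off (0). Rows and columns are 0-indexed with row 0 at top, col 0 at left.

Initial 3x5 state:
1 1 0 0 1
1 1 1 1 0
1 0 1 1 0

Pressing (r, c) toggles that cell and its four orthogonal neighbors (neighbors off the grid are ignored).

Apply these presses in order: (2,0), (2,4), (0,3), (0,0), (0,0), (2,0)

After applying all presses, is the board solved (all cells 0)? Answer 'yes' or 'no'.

Answer: no

Derivation:
After press 1 at (2,0):
1 1 0 0 1
0 1 1 1 0
0 1 1 1 0

After press 2 at (2,4):
1 1 0 0 1
0 1 1 1 1
0 1 1 0 1

After press 3 at (0,3):
1 1 1 1 0
0 1 1 0 1
0 1 1 0 1

After press 4 at (0,0):
0 0 1 1 0
1 1 1 0 1
0 1 1 0 1

After press 5 at (0,0):
1 1 1 1 0
0 1 1 0 1
0 1 1 0 1

After press 6 at (2,0):
1 1 1 1 0
1 1 1 0 1
1 0 1 0 1

Lights still on: 11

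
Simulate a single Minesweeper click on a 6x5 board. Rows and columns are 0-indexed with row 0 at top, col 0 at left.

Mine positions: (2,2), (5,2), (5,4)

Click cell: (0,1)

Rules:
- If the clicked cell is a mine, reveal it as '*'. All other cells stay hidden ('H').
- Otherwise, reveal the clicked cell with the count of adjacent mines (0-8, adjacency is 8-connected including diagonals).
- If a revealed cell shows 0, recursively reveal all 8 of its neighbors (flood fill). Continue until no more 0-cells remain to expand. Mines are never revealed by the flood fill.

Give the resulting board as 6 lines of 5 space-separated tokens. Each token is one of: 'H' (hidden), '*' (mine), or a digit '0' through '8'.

0 0 0 0 0
0 1 1 1 0
0 1 H 1 0
0 1 H 1 0
0 1 H 2 1
0 1 H H H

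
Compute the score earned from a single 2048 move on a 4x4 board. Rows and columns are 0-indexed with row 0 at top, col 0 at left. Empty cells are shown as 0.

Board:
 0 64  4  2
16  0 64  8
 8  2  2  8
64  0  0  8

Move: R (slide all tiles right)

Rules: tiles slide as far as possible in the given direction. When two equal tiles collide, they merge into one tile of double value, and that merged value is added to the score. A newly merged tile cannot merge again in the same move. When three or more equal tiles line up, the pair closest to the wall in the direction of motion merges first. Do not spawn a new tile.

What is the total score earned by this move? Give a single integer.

Answer: 4

Derivation:
Slide right:
row 0: [0, 64, 4, 2] -> [0, 64, 4, 2]  score +0 (running 0)
row 1: [16, 0, 64, 8] -> [0, 16, 64, 8]  score +0 (running 0)
row 2: [8, 2, 2, 8] -> [0, 8, 4, 8]  score +4 (running 4)
row 3: [64, 0, 0, 8] -> [0, 0, 64, 8]  score +0 (running 4)
Board after move:
 0 64  4  2
 0 16 64  8
 0  8  4  8
 0  0 64  8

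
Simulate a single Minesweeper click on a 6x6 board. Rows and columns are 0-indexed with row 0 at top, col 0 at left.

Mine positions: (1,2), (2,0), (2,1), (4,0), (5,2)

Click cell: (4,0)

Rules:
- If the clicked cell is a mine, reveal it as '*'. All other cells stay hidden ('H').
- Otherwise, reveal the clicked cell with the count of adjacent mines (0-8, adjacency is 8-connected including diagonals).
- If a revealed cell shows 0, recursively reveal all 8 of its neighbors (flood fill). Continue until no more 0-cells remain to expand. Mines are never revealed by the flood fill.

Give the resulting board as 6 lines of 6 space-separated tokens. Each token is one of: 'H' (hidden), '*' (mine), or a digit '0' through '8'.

H H H H H H
H H H H H H
H H H H H H
H H H H H H
* H H H H H
H H H H H H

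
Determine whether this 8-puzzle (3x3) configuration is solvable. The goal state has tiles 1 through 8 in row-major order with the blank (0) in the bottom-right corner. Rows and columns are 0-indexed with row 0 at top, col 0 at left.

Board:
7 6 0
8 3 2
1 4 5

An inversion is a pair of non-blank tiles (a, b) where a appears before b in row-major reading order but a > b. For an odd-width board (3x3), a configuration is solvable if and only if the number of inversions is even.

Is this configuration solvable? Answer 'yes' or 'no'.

Answer: no

Derivation:
Inversions (pairs i<j in row-major order where tile[i] > tile[j] > 0): 19
19 is odd, so the puzzle is not solvable.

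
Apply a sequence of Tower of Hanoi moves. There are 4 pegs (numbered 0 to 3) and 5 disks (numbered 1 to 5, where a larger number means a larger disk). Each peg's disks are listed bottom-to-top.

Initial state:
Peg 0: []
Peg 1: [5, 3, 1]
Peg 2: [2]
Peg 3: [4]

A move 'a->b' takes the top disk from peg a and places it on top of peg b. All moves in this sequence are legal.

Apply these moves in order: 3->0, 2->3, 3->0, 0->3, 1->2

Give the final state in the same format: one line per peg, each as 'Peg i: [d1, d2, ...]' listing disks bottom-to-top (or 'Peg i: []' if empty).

Answer: Peg 0: [4]
Peg 1: [5, 3]
Peg 2: [1]
Peg 3: [2]

Derivation:
After move 1 (3->0):
Peg 0: [4]
Peg 1: [5, 3, 1]
Peg 2: [2]
Peg 3: []

After move 2 (2->3):
Peg 0: [4]
Peg 1: [5, 3, 1]
Peg 2: []
Peg 3: [2]

After move 3 (3->0):
Peg 0: [4, 2]
Peg 1: [5, 3, 1]
Peg 2: []
Peg 3: []

After move 4 (0->3):
Peg 0: [4]
Peg 1: [5, 3, 1]
Peg 2: []
Peg 3: [2]

After move 5 (1->2):
Peg 0: [4]
Peg 1: [5, 3]
Peg 2: [1]
Peg 3: [2]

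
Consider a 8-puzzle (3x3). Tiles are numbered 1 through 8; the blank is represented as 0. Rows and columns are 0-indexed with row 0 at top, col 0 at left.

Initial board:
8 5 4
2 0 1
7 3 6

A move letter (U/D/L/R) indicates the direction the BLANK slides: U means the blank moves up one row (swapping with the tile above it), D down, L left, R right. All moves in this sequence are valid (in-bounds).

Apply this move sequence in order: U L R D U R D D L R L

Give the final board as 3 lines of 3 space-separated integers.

After move 1 (U):
8 0 4
2 5 1
7 3 6

After move 2 (L):
0 8 4
2 5 1
7 3 6

After move 3 (R):
8 0 4
2 5 1
7 3 6

After move 4 (D):
8 5 4
2 0 1
7 3 6

After move 5 (U):
8 0 4
2 5 1
7 3 6

After move 6 (R):
8 4 0
2 5 1
7 3 6

After move 7 (D):
8 4 1
2 5 0
7 3 6

After move 8 (D):
8 4 1
2 5 6
7 3 0

After move 9 (L):
8 4 1
2 5 6
7 0 3

After move 10 (R):
8 4 1
2 5 6
7 3 0

After move 11 (L):
8 4 1
2 5 6
7 0 3

Answer: 8 4 1
2 5 6
7 0 3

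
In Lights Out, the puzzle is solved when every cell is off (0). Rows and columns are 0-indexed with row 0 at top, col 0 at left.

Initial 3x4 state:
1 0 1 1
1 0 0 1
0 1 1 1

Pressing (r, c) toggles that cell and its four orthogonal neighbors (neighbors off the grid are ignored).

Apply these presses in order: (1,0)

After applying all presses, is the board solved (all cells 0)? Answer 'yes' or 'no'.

After press 1 at (1,0):
0 0 1 1
0 1 0 1
1 1 1 1

Lights still on: 8

Answer: no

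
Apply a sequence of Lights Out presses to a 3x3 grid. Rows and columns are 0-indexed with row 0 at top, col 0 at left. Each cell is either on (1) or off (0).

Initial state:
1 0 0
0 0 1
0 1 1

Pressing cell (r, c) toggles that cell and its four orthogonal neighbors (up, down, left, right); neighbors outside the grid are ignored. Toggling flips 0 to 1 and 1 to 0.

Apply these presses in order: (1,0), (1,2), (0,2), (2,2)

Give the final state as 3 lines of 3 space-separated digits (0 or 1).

After press 1 at (1,0):
0 0 0
1 1 1
1 1 1

After press 2 at (1,2):
0 0 1
1 0 0
1 1 0

After press 3 at (0,2):
0 1 0
1 0 1
1 1 0

After press 4 at (2,2):
0 1 0
1 0 0
1 0 1

Answer: 0 1 0
1 0 0
1 0 1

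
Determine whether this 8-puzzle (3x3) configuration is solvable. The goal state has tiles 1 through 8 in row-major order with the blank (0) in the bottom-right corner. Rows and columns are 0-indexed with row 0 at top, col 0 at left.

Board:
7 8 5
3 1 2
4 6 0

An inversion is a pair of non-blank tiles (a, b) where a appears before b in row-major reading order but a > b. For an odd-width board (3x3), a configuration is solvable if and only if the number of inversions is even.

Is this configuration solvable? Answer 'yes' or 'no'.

Inversions (pairs i<j in row-major order where tile[i] > tile[j] > 0): 18
18 is even, so the puzzle is solvable.

Answer: yes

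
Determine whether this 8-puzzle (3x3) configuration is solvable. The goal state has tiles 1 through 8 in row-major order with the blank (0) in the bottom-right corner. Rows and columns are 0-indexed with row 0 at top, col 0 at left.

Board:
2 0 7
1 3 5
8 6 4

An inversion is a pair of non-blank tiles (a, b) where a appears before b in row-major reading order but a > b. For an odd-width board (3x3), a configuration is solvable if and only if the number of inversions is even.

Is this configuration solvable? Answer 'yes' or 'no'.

Answer: yes

Derivation:
Inversions (pairs i<j in row-major order where tile[i] > tile[j] > 0): 10
10 is even, so the puzzle is solvable.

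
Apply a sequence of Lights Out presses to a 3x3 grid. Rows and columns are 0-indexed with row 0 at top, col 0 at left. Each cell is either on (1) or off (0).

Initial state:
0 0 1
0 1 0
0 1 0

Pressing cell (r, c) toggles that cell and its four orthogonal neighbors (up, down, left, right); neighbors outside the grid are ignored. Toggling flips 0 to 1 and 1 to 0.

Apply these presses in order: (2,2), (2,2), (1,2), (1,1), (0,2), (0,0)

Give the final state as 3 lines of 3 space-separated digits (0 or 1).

Answer: 1 1 1
0 1 1
0 0 1

Derivation:
After press 1 at (2,2):
0 0 1
0 1 1
0 0 1

After press 2 at (2,2):
0 0 1
0 1 0
0 1 0

After press 3 at (1,2):
0 0 0
0 0 1
0 1 1

After press 4 at (1,1):
0 1 0
1 1 0
0 0 1

After press 5 at (0,2):
0 0 1
1 1 1
0 0 1

After press 6 at (0,0):
1 1 1
0 1 1
0 0 1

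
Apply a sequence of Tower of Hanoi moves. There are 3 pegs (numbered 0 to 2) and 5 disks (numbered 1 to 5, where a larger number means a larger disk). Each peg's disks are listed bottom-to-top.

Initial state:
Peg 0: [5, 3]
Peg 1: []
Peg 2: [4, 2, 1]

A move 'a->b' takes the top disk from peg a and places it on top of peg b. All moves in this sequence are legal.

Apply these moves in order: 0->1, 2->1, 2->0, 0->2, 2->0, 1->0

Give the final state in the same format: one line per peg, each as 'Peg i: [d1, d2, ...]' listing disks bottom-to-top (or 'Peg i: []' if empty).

Answer: Peg 0: [5, 2, 1]
Peg 1: [3]
Peg 2: [4]

Derivation:
After move 1 (0->1):
Peg 0: [5]
Peg 1: [3]
Peg 2: [4, 2, 1]

After move 2 (2->1):
Peg 0: [5]
Peg 1: [3, 1]
Peg 2: [4, 2]

After move 3 (2->0):
Peg 0: [5, 2]
Peg 1: [3, 1]
Peg 2: [4]

After move 4 (0->2):
Peg 0: [5]
Peg 1: [3, 1]
Peg 2: [4, 2]

After move 5 (2->0):
Peg 0: [5, 2]
Peg 1: [3, 1]
Peg 2: [4]

After move 6 (1->0):
Peg 0: [5, 2, 1]
Peg 1: [3]
Peg 2: [4]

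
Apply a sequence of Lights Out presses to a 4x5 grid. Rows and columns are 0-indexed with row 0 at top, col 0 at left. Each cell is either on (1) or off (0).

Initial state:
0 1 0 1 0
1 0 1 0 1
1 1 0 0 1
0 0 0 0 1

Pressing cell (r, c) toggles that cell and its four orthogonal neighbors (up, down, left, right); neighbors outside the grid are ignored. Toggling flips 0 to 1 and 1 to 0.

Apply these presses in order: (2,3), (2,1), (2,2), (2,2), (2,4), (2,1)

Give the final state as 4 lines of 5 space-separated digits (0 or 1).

Answer: 0 1 0 1 0
1 0 1 1 0
1 1 1 0 1
0 0 0 1 0

Derivation:
After press 1 at (2,3):
0 1 0 1 0
1 0 1 1 1
1 1 1 1 0
0 0 0 1 1

After press 2 at (2,1):
0 1 0 1 0
1 1 1 1 1
0 0 0 1 0
0 1 0 1 1

After press 3 at (2,2):
0 1 0 1 0
1 1 0 1 1
0 1 1 0 0
0 1 1 1 1

After press 4 at (2,2):
0 1 0 1 0
1 1 1 1 1
0 0 0 1 0
0 1 0 1 1

After press 5 at (2,4):
0 1 0 1 0
1 1 1 1 0
0 0 0 0 1
0 1 0 1 0

After press 6 at (2,1):
0 1 0 1 0
1 0 1 1 0
1 1 1 0 1
0 0 0 1 0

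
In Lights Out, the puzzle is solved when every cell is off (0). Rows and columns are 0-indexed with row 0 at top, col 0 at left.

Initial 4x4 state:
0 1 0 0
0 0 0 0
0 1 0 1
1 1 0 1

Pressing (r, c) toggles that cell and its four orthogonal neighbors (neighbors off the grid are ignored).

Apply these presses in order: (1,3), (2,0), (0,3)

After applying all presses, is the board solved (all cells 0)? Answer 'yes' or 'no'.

Answer: no

Derivation:
After press 1 at (1,3):
0 1 0 1
0 0 1 1
0 1 0 0
1 1 0 1

After press 2 at (2,0):
0 1 0 1
1 0 1 1
1 0 0 0
0 1 0 1

After press 3 at (0,3):
0 1 1 0
1 0 1 0
1 0 0 0
0 1 0 1

Lights still on: 7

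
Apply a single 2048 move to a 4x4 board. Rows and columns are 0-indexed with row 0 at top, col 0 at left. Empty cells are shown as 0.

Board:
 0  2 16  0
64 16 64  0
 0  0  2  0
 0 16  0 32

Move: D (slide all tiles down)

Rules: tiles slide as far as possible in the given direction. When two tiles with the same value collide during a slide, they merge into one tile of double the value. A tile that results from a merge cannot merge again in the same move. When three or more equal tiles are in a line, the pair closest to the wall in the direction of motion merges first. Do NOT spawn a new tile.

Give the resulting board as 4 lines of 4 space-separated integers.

Slide down:
col 0: [0, 64, 0, 0] -> [0, 0, 0, 64]
col 1: [2, 16, 0, 16] -> [0, 0, 2, 32]
col 2: [16, 64, 2, 0] -> [0, 16, 64, 2]
col 3: [0, 0, 0, 32] -> [0, 0, 0, 32]

Answer:  0  0  0  0
 0  0 16  0
 0  2 64  0
64 32  2 32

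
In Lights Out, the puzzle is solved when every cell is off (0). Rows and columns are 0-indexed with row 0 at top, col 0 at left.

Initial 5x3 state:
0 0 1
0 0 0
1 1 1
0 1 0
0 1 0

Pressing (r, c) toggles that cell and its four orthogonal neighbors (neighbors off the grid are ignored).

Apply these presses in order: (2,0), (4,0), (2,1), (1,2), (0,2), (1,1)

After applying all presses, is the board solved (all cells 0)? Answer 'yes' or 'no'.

After press 1 at (2,0):
0 0 1
1 0 0
0 0 1
1 1 0
0 1 0

After press 2 at (4,0):
0 0 1
1 0 0
0 0 1
0 1 0
1 0 0

After press 3 at (2,1):
0 0 1
1 1 0
1 1 0
0 0 0
1 0 0

After press 4 at (1,2):
0 0 0
1 0 1
1 1 1
0 0 0
1 0 0

After press 5 at (0,2):
0 1 1
1 0 0
1 1 1
0 0 0
1 0 0

After press 6 at (1,1):
0 0 1
0 1 1
1 0 1
0 0 0
1 0 0

Lights still on: 6

Answer: no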